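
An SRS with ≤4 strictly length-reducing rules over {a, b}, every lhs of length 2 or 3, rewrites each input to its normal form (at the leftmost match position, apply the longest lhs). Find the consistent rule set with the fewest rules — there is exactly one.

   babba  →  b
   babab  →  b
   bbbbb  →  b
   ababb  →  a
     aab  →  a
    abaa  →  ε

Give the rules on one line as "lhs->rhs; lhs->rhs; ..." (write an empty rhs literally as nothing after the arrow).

ab->; aba->b; ba->; bbb->a

  | babba => bba => b
  | babab => bab => b
  | bbbbb => abb => b
  | ababb => bbb => a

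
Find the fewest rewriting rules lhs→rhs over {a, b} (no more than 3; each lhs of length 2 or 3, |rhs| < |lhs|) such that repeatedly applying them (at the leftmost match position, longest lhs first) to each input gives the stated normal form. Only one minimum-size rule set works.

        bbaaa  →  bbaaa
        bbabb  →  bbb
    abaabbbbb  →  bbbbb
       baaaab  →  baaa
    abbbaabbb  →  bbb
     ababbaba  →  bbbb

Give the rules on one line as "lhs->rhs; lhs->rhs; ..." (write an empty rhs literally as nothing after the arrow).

  | bbaaa
  | bbabb => bbb
  | abaabbbbb => babbbbb => bbbbb
  | baaaab => baaa

ab->; aba->b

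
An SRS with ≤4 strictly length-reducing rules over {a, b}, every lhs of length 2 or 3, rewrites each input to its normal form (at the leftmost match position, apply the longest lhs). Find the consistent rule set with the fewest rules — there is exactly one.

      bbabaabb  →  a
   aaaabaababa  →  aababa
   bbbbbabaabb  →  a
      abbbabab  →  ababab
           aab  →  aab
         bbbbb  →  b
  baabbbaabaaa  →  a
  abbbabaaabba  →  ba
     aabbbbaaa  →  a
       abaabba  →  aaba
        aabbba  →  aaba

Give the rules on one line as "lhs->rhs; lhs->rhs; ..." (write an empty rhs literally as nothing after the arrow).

  | bbabaabb => babaabb => baabb => abb => a
  | aaaabaababa => abaababa => aababa
  | bbbbbabaabb => bbbabaabb => babaabb => baabb => abb => a
  | abbbabab => ababab

aaa->; baa->a; bb->; bba->ba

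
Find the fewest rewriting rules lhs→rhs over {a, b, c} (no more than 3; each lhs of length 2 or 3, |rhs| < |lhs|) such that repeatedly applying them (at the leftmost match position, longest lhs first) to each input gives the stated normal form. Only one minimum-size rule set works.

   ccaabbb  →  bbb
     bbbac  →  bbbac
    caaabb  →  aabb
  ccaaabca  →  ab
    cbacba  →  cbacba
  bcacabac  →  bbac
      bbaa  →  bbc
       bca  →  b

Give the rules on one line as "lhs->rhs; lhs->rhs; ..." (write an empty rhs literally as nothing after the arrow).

  | ccaabbb => cabbb => bbb
  | bbbac
  | caaabb => aabb
  | ccaaabca => caabca => abca => ab

baa->bc; ca->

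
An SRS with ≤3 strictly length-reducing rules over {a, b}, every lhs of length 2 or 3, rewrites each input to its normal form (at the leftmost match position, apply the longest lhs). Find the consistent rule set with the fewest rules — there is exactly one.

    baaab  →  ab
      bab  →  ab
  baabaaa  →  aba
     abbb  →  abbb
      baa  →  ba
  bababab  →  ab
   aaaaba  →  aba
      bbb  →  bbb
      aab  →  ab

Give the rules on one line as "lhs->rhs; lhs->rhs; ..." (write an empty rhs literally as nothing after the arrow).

aa->a; bab->ab

  | baaab => baab => bab => ab
  | bab => ab
  | baabaaa => babaaa => abaaa => abaa => aba
  | abbb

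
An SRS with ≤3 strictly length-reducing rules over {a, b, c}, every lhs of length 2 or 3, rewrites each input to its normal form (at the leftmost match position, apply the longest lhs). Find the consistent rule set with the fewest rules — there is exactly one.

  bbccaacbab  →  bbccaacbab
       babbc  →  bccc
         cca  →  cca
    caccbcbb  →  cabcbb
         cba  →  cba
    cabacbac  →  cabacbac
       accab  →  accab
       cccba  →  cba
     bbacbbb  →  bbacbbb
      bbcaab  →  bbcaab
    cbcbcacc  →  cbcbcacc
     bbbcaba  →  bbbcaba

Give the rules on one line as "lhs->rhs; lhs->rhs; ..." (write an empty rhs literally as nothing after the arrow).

abb->cc; ccb->b

  | bbccaacbab
  | babbc => bccc
  | cca
  | caccbcbb => cabcbb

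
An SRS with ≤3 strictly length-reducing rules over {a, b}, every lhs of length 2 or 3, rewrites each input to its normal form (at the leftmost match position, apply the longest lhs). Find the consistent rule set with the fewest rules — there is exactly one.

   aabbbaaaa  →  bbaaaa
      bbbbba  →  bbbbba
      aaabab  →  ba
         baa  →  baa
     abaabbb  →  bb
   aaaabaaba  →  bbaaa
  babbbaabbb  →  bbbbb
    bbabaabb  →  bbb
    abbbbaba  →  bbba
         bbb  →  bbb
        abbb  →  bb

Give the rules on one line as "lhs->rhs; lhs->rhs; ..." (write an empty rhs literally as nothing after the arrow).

aab->ba; ab->

  | aabbbaaaa => babbaaaa => bbaaaa
  | bbbbba
  | aaabab => abaab => aab => ba
  | baa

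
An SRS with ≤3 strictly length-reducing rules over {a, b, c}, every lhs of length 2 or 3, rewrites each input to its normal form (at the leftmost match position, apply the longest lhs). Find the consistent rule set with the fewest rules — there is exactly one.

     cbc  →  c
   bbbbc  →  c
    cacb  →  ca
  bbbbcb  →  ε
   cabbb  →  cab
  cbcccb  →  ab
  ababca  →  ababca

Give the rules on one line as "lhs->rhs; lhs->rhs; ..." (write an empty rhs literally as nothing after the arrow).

bb->; cb->; ccc->a

  | cbc => c
  | bbbbc => bbc => c
  | cacb => ca
  | bbbbcb => bbcb => cb => ε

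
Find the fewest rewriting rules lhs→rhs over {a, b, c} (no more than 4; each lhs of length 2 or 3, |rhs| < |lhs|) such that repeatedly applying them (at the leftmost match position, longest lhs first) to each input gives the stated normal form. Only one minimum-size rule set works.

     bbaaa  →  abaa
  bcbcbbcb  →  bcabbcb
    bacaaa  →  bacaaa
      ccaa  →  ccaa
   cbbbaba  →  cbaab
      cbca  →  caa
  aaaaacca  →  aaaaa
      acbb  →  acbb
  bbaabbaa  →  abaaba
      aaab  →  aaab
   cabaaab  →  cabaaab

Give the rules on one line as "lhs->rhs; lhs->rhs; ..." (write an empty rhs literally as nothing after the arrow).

acc->; bba->ab; cbc->ca

  | bbaaa => abaa
  | bcbcbbcb => bcabbcb
  | bacaaa
  | ccaa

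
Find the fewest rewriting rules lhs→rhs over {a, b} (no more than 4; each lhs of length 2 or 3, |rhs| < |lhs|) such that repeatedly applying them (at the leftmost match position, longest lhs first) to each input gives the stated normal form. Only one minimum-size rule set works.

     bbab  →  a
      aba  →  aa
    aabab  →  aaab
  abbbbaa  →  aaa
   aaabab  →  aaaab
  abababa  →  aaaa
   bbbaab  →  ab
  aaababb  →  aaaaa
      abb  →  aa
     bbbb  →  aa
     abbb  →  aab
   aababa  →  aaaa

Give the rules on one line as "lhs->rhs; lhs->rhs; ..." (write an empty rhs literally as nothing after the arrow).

ba->a; baa->; bb->a; bba->b

  | bbab => bb => a
  | aba => aa
  | aabab => aaab
  | abbbbaa => aabbaa => aaba => aaa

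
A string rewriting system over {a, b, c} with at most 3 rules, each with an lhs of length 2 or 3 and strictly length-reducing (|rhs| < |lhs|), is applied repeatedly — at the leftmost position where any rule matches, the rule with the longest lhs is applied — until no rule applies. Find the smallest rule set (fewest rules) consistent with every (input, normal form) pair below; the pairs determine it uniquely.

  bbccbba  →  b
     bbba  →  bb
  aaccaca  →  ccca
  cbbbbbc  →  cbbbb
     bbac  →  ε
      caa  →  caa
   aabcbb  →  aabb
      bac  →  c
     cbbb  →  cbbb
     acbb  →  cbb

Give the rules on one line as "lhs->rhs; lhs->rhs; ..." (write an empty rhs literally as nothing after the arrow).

ac->c; ba->; bc->

  | bbccbba => bcbba => bba => b
  | bbba => bb
  | aaccaca => accaca => ccaca => ccca
  | cbbbbbc => cbbbb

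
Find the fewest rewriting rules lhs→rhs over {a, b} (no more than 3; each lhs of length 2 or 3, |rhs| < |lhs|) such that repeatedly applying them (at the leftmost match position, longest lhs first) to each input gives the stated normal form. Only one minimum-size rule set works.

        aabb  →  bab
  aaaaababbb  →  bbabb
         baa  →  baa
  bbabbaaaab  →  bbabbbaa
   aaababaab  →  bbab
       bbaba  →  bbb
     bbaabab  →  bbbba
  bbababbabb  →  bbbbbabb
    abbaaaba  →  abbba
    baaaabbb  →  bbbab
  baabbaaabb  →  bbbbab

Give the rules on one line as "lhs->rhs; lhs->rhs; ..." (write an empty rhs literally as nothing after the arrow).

aab->ba; aba->b

  | aabb => bab
  | aaaaababbb => aaabaabbb => abaaabbb => baabbb => bbabb
  | baa
  | bbabbaaaab => bbabbaaba => bbabbbaa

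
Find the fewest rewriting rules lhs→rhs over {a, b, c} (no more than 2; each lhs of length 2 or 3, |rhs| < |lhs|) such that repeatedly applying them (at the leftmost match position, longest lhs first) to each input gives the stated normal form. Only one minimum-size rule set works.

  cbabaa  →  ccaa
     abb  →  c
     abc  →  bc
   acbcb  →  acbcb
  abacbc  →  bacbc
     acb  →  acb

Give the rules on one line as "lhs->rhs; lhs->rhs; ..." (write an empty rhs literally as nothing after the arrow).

ab->b; bb->c

  | cbabaa => cbbaa => ccaa
  | abb => bb => c
  | abc => bc
  | acbcb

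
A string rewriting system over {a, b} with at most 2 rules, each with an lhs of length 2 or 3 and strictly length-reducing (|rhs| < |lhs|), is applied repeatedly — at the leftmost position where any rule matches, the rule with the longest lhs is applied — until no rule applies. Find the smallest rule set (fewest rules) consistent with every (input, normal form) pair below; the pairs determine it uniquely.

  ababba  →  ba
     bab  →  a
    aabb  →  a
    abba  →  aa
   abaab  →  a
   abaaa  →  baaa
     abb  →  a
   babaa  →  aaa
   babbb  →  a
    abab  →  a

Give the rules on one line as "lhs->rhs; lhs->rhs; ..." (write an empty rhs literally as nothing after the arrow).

ab->b; bb->a

  | ababba => babba => bbba => aba => ba
  | bab => bb => a
  | aabb => abb => bb => a
  | abba => bba => aa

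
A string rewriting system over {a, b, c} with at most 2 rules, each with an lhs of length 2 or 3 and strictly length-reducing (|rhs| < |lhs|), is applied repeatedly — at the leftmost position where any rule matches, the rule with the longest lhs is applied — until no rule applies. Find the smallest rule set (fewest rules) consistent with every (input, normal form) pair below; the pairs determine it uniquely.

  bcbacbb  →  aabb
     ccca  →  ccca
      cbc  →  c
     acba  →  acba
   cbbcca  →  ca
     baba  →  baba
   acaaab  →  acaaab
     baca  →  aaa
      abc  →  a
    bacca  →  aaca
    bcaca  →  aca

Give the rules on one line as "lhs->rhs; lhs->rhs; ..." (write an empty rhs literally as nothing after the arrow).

  | bcbacbb => bacbb => aabb
  | ccca
  | cbc => c
  | acba

bac->aa; bc->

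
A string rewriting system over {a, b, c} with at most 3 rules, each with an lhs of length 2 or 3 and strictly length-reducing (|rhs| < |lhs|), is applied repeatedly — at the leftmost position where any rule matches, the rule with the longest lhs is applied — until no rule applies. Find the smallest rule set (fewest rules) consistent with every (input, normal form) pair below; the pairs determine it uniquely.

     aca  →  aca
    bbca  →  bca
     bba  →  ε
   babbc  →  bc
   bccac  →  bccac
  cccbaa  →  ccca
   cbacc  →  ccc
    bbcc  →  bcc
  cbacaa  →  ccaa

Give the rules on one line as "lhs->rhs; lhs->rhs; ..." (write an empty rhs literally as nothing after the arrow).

ba->; bb->b

  | aca
  | bbca => bca
  | bba => ba => ε
  | babbc => bbc => bc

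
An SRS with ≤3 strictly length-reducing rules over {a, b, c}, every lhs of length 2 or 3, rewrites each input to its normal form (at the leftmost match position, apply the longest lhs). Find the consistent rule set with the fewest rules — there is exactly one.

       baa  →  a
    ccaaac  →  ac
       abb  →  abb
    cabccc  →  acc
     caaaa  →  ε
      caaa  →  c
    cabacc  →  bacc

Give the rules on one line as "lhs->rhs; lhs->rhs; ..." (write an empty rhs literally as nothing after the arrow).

aa->c; bc->a; ca->

  | baa => bc => a
  | ccaaac => caac => ac
  | abb
  | cabccc => bccc => acc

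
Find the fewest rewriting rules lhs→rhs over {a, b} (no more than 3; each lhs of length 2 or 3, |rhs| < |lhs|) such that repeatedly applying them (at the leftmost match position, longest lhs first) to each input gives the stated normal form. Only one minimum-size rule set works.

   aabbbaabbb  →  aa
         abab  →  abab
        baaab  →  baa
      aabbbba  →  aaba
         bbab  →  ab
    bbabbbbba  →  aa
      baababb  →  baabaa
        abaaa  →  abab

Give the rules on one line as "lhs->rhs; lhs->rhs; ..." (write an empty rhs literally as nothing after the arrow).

  | aabbbaabbb => aaabaabbb => abbaabbb => abbabbb => abbbbb => aabbb => aaab => abb => aa
  | abab
  | baaab => babb => baa
  | aabbbba => aaabba => abbba => aaba

aaa->ab; bb->a; bba->bb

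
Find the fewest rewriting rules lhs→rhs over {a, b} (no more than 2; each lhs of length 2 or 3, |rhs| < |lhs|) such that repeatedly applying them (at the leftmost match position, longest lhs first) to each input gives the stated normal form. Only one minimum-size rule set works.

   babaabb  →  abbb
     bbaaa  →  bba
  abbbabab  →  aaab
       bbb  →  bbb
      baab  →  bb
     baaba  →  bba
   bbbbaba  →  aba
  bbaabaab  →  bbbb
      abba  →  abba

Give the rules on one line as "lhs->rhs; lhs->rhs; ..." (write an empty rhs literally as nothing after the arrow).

  | babaabb => abaabb => abbb
  | bbaaa => bba
  | abbbabab => abbabab => ababab => aabab => aaab
  | bbb

baa->b; bab->ab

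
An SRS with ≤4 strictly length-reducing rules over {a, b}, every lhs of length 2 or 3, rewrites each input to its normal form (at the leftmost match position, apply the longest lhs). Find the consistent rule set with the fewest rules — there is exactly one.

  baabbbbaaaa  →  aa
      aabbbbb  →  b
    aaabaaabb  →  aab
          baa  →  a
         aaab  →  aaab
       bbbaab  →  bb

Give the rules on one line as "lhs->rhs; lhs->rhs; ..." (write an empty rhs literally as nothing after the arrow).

  | baabbbbaaaa => abbbbaaaa => bbaaaa => baaa => aa
  | aabbbbb => abbb => b
  | aaabaaabb => aaabaabb => aaababb => aaabbb => aab
  | baa => a

aba->ab; abb->; ba->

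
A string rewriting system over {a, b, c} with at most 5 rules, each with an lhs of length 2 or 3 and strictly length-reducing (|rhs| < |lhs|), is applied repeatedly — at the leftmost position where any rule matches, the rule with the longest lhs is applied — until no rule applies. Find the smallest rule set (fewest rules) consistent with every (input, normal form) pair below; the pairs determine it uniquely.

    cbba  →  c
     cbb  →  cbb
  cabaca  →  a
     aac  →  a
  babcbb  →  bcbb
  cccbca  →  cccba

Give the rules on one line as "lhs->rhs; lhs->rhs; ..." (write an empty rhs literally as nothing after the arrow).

ab->; ac->; bba->; ca->a

  | cbba => c
  | cbb
  | cabaca => abaca => aca => a
  | aac => a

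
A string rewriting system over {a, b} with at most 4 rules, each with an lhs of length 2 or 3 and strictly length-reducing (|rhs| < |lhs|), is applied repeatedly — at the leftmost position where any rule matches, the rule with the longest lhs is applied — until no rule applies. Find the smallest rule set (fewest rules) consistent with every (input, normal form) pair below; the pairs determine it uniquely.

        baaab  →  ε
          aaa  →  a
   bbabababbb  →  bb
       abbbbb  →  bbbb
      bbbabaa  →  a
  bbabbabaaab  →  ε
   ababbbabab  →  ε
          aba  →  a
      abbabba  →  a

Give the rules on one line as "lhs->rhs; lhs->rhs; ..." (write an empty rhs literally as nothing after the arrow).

aa->a; ab->; ba->a

  | baaab => aaab => aab => ab => ε
  | aaa => aa => a
  | bbabababbb => babababbb => abababbb => ababbb => abbb => bb
  | abbbbb => bbbb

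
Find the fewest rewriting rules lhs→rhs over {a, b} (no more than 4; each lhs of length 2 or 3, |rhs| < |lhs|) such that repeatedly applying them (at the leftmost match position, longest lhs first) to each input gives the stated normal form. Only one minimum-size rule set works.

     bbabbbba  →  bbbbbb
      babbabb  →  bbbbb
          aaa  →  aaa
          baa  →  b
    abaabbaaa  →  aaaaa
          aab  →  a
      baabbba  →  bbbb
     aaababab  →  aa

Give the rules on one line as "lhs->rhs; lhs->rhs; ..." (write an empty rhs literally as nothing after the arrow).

ab->; abb->a; ba->b

  | bbabbbba => bbbbbba => bbbbbb
  | babbabb => bbbabb => bbbbb
  | aaa
  | baa => ba => b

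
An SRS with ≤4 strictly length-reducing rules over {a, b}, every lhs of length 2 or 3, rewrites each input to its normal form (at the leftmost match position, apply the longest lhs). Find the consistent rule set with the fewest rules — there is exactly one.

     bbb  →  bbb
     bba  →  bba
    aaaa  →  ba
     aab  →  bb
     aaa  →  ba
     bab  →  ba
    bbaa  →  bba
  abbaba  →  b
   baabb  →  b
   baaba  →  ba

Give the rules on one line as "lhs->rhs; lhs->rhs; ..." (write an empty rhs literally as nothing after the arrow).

  | bbb
  | bba
  | aaaa => baa => ba
  | aab => bb

aa->b; ab->a; abb->; baa->ba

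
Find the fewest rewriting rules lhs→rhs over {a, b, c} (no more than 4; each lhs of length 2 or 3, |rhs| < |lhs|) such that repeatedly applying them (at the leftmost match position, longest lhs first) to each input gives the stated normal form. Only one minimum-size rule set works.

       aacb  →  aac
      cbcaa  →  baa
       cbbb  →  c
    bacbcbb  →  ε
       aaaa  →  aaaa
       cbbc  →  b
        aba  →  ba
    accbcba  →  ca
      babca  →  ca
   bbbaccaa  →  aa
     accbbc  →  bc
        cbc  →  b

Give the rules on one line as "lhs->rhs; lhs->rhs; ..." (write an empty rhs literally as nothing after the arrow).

ab->b; bb->; cb->c; cc->b

  | aacb => aac
  | cbcaa => ccaa => baa
  | cbbb => cbb => cb => c
  | bacbcbb => baccbb => babbb => bbbb => bb => ε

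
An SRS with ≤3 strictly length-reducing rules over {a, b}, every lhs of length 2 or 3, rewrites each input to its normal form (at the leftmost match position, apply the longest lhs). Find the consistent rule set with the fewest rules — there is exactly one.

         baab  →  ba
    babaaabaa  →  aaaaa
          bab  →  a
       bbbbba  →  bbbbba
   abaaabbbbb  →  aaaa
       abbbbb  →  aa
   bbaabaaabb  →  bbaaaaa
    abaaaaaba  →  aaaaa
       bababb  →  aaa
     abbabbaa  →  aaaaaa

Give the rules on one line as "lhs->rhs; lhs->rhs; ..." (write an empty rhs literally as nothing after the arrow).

ab->; abb->aa; bab->a

  | baab => ba
  | babaaabaa => aaaabaa => aaaaa
  | bab => a
  | bbbbba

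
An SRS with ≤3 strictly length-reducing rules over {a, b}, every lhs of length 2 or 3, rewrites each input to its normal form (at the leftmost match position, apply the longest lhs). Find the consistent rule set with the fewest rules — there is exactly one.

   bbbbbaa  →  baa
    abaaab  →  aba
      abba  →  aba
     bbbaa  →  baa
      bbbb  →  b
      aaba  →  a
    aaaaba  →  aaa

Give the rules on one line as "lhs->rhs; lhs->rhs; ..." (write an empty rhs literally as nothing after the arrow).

aab->; bb->b

  | bbbbbaa => bbbbaa => bbbaa => bbaa => baa
  | abaaab => aba
  | abba => aba
  | bbbaa => bbaa => baa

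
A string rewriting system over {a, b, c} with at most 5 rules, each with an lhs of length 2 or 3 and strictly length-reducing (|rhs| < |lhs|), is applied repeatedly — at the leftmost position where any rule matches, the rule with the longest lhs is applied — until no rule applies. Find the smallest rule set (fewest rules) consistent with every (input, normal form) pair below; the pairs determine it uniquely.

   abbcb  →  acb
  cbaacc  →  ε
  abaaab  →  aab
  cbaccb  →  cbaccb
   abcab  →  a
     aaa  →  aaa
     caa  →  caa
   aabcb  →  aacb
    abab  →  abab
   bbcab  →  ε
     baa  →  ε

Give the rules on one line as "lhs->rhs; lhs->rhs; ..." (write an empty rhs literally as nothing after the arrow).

baa->; bc->c; cab->; ccc->

  | abbcb => abcb => acb
  | cbaacc => ccc => ε
  | abaaab => aab
  | cbaccb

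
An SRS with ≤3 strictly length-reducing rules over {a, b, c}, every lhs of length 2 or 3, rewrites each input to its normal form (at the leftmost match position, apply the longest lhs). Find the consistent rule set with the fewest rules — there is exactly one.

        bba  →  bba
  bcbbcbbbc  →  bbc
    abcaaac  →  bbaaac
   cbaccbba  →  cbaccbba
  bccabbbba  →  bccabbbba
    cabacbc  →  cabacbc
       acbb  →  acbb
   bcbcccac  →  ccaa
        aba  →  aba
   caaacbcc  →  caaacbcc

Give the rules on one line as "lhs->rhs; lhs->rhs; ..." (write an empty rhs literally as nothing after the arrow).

abc->bb; bcb->; cac->aa

  | bba
  | bcbbcbbbc => bcbbbc => bbc
  | abcaaac => bbaaac
  | cbaccbba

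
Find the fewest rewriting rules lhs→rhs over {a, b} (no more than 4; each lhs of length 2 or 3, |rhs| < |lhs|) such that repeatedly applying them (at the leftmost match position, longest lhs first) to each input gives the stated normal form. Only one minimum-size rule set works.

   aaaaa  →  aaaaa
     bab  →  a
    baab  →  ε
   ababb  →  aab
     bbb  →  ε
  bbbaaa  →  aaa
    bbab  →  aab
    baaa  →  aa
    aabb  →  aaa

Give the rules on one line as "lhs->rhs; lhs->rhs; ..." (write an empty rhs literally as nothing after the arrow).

baa->bb; bab->a; bb->a; bbb->

  | aaaaa
  | bab => a
  | baab => bbb => ε
  | ababb => aab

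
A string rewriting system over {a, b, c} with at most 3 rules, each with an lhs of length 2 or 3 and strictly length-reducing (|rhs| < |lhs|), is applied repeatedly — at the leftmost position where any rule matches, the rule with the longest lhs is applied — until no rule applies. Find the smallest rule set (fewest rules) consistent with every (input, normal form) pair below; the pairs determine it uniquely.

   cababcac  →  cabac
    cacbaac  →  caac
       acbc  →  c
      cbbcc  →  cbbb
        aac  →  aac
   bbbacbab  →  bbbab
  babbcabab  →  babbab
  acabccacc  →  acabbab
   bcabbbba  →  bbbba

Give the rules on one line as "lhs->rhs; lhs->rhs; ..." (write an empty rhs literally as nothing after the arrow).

acb->; bca->; cc->b

  | cababcac => cabac
  | cacbaac => caac
  | acbc => c
  | cbbcc => cbbb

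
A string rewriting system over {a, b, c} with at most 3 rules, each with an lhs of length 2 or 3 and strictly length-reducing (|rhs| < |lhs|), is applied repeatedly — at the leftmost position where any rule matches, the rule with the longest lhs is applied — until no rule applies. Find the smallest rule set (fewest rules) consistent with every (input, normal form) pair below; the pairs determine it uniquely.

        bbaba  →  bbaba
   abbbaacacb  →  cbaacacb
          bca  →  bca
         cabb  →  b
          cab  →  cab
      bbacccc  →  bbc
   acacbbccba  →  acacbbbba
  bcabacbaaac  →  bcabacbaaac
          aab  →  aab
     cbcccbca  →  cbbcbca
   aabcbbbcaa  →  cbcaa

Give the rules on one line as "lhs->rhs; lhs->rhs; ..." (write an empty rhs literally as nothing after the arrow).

abb->c; abc->; cc->b

  | bbaba
  | abbbaacacb => cbaacacb
  | bca
  | cabb => cc => b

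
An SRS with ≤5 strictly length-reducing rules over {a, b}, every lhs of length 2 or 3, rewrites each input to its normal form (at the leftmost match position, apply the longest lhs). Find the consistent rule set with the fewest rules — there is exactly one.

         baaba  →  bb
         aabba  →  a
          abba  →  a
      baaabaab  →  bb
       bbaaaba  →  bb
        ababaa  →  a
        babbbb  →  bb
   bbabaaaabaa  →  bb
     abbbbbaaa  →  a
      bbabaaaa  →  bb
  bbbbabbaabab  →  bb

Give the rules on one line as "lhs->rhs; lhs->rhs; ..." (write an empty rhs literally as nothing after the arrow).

  | baaba => baba => bba => bb
  | aabba => abba => aba => aa => a
  | abba => aba => aa => a
  | baaabaab => baabaab => babaab => bbaab => bbab => bbb => bb

aa->a; ab->a; ba->b; bbb->bb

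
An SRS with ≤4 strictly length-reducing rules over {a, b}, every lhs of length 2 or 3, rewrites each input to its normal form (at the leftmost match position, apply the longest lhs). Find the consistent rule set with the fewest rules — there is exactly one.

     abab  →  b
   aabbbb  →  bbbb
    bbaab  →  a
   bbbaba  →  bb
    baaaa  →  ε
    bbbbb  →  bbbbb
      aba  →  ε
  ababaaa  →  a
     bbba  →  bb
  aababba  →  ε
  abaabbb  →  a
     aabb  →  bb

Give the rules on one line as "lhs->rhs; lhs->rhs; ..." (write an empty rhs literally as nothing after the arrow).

aa->; ab->a; ba->a; bba->b

  | abab => aab => b
  | aabbbb => bbbb
  | bbaab => bab => ab => a
  | bbbaba => bbba => bb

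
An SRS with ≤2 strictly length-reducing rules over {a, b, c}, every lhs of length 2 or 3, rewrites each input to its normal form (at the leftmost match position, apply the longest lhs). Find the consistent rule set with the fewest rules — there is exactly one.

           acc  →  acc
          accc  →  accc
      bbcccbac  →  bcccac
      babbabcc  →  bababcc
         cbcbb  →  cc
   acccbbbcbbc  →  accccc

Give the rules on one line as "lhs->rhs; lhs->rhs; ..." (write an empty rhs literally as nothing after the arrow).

  | acc
  | accc
  | bbcccbac => bcccbac => bcccac
  | babbabcc => bababcc

bb->b; cb->c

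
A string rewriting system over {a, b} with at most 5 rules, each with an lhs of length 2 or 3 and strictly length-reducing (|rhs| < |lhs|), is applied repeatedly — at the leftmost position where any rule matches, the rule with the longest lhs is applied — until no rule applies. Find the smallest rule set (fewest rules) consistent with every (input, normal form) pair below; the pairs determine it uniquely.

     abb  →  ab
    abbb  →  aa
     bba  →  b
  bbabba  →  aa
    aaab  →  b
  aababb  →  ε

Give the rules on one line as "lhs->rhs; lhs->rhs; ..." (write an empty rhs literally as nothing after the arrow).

  | abb => ab
  | abbb => aa
  | bba => ba => b
  | bbabba => babba => bbba => aa

aaa->; ba->b; bb->b; bbb->a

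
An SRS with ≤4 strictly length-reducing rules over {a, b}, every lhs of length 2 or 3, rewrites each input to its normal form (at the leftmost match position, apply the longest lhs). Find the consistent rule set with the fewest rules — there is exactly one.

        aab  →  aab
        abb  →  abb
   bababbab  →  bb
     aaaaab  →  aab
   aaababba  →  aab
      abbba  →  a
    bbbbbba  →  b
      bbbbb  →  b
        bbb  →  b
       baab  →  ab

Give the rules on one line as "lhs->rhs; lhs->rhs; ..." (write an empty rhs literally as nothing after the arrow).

aaa->aa; ba->; bbb->b

  | aab
  | abb
  | bababbab => babbab => bbab => bb
  | aaaaab => aaaab => aaab => aab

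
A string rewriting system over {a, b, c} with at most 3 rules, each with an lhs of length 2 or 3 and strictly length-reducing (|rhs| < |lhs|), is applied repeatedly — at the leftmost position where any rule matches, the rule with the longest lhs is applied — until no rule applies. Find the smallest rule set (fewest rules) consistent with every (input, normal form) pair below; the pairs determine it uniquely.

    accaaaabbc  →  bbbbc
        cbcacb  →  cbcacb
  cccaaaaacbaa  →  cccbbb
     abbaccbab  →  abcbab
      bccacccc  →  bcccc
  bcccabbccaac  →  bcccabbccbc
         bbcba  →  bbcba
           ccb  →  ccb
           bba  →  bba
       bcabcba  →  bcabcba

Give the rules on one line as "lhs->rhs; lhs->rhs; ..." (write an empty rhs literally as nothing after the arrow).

aa->b; acc->; bac->

  | accaaaabbc => aaaabbc => baabbc => bbbbc
  | cbcacb
  | cccaaaaacbaa => cccbaaacbaa => cccbbacbaa => cccbbaa => cccbbb
  | abbaccbab => abcbab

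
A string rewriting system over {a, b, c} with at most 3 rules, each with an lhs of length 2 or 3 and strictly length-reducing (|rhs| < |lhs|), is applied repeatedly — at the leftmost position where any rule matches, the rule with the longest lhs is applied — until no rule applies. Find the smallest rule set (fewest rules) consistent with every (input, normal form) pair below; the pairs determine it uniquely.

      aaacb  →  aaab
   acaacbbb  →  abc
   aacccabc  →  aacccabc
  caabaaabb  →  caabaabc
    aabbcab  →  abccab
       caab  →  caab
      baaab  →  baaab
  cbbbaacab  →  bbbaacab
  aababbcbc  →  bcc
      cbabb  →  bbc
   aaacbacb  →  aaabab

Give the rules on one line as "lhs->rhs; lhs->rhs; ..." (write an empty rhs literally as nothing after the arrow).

  | aaacb => aaab
  | acaacbbb => acaabbb => acabcb => acabb => acbc => abc
  | aacccabc
  | caabaaabb => caabaabc

abb->bc; cb->b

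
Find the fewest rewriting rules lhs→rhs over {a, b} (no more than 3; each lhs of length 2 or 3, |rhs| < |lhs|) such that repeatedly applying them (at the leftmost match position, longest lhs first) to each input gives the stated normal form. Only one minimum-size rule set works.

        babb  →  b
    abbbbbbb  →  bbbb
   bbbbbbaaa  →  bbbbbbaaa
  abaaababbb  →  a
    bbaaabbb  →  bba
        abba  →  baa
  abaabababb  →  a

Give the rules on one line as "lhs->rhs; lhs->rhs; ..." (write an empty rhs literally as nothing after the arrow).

ab->; abb->ba; bab->

  | babb => b
  | abbbbbbb => babbbbb => bbbb
  | bbbbbbaaa
  | abaaababbb => aaababbb => aaabbb => aabab => aab => a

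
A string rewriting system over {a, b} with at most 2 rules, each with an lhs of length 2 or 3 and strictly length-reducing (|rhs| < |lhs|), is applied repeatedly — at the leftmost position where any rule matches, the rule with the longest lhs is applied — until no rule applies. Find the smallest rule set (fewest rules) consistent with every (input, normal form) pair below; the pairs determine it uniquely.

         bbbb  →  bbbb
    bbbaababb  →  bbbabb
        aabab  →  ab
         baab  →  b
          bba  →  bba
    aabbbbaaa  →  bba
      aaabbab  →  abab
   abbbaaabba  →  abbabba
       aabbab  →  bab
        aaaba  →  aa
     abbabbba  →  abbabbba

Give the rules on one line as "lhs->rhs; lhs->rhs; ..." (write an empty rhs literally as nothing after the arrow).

aab->; baa->

  | bbbb
  | bbbaababb => bbbabb
  | aabab => ab
  | baab => b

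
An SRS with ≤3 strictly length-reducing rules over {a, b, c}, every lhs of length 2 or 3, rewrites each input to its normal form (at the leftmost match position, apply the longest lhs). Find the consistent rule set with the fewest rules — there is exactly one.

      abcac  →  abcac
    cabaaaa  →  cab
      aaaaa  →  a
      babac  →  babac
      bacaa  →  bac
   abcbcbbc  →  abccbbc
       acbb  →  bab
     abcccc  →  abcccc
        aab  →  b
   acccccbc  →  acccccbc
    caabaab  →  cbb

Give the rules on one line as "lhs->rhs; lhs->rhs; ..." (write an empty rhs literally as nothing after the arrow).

aa->; acb->ba; bcb->bc

  | abcac
  | cabaaaa => cabaa => cab
  | aaaaa => aaa => a
  | babac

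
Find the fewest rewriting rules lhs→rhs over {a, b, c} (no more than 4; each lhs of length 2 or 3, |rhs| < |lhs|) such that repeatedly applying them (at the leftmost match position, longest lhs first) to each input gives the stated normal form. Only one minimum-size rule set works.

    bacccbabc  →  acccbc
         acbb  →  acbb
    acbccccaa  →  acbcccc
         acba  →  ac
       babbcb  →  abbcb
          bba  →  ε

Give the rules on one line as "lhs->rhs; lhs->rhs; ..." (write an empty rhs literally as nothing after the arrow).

  | bacccbabc => acccbabc => acccabc => acccbc
  | acbb
  | acbccccaa => acbcccca => acbcccc
  | acba => aca => ac

ba->a; bba->; ca->c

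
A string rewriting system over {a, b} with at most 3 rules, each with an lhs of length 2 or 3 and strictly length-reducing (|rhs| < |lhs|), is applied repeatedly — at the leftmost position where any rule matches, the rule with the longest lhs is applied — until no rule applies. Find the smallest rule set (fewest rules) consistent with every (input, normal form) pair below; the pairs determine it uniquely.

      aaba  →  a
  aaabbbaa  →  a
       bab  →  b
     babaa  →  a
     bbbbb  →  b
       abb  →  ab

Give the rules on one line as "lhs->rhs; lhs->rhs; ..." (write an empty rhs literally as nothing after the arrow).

  | aaba => aba => a
  | aaabbbaa => aabbbaa => abbbaa => abbaa => abaa => aa => a
  | bab => b
  | babaa => baa => a

aa->a; ba->; bb->b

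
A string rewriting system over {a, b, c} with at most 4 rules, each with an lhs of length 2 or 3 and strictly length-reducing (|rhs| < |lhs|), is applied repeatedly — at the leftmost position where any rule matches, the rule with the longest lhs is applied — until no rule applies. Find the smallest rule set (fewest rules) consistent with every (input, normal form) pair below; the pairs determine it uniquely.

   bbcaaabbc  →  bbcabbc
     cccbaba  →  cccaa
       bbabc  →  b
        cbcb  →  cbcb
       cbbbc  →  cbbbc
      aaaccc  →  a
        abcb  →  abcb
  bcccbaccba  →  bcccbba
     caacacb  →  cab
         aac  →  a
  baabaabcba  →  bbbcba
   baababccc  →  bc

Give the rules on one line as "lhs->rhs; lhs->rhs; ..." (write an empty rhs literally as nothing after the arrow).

aab->b; ac->; acc->; bab->a

  | bbcaaabbc => bbcabbc
  | cccbaba => cccaa
  | bbabc => bac => b
  | cbcb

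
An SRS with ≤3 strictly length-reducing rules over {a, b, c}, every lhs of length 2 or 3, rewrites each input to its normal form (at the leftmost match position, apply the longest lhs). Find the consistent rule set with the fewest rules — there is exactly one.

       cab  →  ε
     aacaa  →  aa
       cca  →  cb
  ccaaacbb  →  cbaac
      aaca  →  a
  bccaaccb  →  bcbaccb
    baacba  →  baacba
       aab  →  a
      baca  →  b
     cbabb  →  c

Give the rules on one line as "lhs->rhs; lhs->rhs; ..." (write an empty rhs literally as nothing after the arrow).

ab->; bb->; ca->b

  | cab => bb => ε
  | aacaa => aaba => aa
  | cca => cb
  | ccaaacbb => cbaacbb => cbaac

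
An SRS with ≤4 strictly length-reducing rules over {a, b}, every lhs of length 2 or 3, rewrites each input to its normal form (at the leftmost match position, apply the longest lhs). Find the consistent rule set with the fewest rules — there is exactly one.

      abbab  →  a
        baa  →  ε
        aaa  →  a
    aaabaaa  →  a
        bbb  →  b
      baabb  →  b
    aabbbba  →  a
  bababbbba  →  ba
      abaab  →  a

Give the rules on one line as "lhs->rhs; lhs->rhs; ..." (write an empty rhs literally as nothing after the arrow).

aa->a; ab->a; baa->; bb->b

  | abbab => abab => aab => ab => a
  | baa => ε
  | aaa => aa => a
  | aaabaaa => aabaaa => abaaa => aaaa => aaa => aa => a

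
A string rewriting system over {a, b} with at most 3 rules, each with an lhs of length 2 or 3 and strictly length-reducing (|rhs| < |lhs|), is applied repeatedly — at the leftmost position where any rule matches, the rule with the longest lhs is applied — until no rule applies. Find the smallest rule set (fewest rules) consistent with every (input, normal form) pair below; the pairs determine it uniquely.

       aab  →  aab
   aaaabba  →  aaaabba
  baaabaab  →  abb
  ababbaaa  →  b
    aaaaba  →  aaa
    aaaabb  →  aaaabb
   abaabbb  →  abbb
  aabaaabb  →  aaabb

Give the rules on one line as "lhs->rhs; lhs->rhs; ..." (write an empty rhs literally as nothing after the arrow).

  | aab
  | aaaabba
  | baaabaab => ababaab => baab => abb
  | ababbaaa => bbaaa => baba => b

aba->; baa->ab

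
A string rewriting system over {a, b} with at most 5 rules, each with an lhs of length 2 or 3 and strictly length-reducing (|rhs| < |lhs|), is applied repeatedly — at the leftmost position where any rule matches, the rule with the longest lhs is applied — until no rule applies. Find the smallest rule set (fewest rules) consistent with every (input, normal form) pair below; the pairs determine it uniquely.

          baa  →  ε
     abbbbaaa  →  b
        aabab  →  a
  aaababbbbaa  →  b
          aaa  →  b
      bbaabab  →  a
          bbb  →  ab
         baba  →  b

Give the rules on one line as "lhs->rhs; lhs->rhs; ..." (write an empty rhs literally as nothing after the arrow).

  | baa => ε
  | abbbbaaa => aabbaaa => bbbaaa => abaaa => aa => b
  | aabab => bbab => aab => bb => a
  | aaababbbbaa => bababbbbaa => bbabbbbaa => aabbbbaa => bbbbbaa => abbbaa => aabaa => bbaa => aaa => ba => b

aa->b; ba->b; baa->; bb->a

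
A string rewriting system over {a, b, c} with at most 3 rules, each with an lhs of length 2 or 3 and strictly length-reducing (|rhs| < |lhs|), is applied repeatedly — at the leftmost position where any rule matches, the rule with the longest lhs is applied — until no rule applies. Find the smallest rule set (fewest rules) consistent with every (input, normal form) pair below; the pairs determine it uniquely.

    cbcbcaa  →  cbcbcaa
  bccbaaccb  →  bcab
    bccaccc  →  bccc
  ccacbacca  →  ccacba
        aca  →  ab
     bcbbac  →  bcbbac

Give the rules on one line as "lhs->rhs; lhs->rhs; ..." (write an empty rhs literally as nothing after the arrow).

aca->ab; acc->; ccb->c

  | cbcbcaa
  | bccbaaccb => bcaaccb => bcab
  | bccaccc => bccc
  | ccacbacca => ccacba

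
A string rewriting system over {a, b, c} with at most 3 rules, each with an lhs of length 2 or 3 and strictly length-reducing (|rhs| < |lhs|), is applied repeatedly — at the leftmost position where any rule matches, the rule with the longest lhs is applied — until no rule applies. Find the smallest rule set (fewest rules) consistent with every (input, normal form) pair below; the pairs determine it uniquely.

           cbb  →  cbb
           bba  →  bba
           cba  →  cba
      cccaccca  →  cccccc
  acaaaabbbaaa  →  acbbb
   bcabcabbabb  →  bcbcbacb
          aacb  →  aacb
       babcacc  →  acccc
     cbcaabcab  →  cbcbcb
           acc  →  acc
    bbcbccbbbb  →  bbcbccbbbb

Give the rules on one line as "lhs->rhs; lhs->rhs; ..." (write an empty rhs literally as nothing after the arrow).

  | cbb
  | bba
  | cba
  | cccaccca => cccccca => cccccc

aaa->; bab->ac; ca->c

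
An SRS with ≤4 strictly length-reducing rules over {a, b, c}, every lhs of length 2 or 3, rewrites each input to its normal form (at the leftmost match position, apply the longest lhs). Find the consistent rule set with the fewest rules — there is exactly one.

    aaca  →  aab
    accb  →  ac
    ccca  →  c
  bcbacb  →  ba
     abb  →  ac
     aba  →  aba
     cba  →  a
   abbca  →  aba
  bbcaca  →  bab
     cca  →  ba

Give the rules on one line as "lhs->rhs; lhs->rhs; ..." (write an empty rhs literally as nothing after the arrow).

  | aaca => aab
  | accb => abb => ac
  | ccca => bca => bb => c
  | bcbacb => bacb => ba

bb->c; ca->b; cb->; cc->b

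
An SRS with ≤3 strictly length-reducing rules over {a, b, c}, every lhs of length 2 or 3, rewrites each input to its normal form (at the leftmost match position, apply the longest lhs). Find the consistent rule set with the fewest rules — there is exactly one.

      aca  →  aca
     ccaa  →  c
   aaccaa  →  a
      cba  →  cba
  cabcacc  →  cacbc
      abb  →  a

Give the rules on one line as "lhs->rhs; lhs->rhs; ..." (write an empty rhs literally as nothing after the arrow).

  | aca
  | ccaa => c
  | aaccaa => abcaa => acaa => a
  | cba

ab->a; acc->bc; caa->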